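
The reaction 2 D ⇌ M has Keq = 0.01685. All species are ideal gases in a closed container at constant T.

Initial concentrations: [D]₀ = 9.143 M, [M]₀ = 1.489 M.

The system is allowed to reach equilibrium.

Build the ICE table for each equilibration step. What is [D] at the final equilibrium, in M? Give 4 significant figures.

Q₀ = 0.01781 vs Keq = 0.01685 ⇒ Q>K, reverse
Step 1:
                   D          M
  Initial      9.143      1.489
  Change     0.09933   -0.04966
  Equil        9.242      1.439
  solve Keq expr → x = -0.04966; check Q = 0.01685

[D]_eq = 9.242 M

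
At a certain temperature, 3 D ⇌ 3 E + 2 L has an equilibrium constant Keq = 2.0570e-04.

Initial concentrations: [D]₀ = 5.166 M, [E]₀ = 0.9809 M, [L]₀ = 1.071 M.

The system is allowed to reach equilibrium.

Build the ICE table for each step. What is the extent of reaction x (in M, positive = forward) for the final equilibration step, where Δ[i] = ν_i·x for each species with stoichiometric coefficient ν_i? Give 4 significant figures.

x = -0.1845 M

Q₀ = 0.007852 vs Keq = 2.0570e-04 ⇒ Q>K, reverse
Step 1:
                  D         E         L
  Initial     5.166    0.9809     1.071
  Change     0.5535   -0.5535    -0.369
  Equil       5.719    0.4274     0.702
  solve Keq expr → x = -0.1845; check Q = 2.0570e-04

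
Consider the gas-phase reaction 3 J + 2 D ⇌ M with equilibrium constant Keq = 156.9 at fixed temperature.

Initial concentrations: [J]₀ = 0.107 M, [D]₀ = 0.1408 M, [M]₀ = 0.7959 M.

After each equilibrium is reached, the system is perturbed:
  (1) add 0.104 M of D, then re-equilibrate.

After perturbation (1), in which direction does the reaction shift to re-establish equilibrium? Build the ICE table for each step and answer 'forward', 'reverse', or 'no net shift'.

Q₀ = 3.2772e+04 vs Keq = 156.9 ⇒ Q>K, reverse
Step 1:
                  J         D         M
  Initial     0.107    0.1408    0.7959
  Change     0.2541    0.1694  -0.08471
  Equil      0.3611    0.3102    0.7112
  solve Keq expr → x = -0.08471; check Q = 156.9
Then add 0.104 M of D.
Step 2:
                  J         D         M
  Initial    0.3611    0.4142    0.7112
  Change   -0.04558  -0.03038   0.01519
  Equil      0.3156    0.3838    0.7264
  solve Keq expr → x = 0.01519; check Q = 156.9

Direction: forward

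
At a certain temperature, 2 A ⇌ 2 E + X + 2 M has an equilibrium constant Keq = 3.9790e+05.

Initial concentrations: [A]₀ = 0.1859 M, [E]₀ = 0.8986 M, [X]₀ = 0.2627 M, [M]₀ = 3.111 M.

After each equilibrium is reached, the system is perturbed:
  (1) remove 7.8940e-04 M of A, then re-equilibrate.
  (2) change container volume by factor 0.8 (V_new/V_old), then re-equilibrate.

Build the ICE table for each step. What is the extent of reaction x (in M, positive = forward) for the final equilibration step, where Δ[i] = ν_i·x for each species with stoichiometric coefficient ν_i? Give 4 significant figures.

Q₀ = 59.41 vs Keq = 3.9790e+05 ⇒ Q<K, forward
Step 1:
                  A         E         X         M
  I          0.1859    0.8986    0.2627     3.111
  C         -0.1825    0.1825   0.09127    0.1825
  E        0.003358     1.081     0.354     3.294
  solve Keq expr → x = 0.09127; check Q = 3.9790e+05
Then remove 7.8940e-04 M of A.
Step 2:
                  A         E         X         M
  I        0.002569     1.081     0.354     3.294
  C       7.8431e-04 -7.8431e-04 -3.9215e-04 -7.8431e-04
  E        0.003353      1.08    0.3536     3.293
  solve Keq expr → x = -3.9215e-04; check Q = 3.9790e+05
Then change container volume by factor 0.8 (V_new/V_old).
Step 3:
                  A         E         X         M
  I        0.004192      1.35     0.442     4.116
  C        0.001651 -0.001651 -8.2571e-04 -0.001651
  E        0.005843     1.349    0.4411     4.114
  solve Keq expr → x = -8.2571e-04; check Q = 3.9790e+05

x = -8.2571e-04 M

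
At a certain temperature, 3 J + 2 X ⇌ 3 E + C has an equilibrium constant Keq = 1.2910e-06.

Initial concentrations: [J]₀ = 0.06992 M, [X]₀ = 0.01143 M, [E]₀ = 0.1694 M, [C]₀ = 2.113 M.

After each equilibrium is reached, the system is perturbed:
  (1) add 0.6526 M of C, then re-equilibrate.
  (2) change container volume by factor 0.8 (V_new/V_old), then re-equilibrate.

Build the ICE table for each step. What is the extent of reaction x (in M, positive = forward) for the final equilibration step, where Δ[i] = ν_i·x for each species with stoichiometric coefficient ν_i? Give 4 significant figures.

Q₀ = 2.3001e+05 vs Keq = 1.2910e-06 ⇒ Q>K, reverse
Step 1:
                  J         X         E         C
  I         0.06992   0.01143    0.1694     2.113
  C          0.1689    0.1126   -0.1689   -0.0563
  E          0.2388     0.124 5.0852e-04     2.057
  solve Keq expr → x = -0.0563; check Q = 1.2910e-06
Then add 0.6526 M of C.
Step 2:
                  J         X         E         C
  I          0.2388     0.124 5.0852e-04     2.709
  C       4.4471e-05 2.9647e-05 -4.4471e-05 -1.4824e-05
  E          0.2389    0.1241 4.6405e-04     2.709
  solve Keq expr → x = -1.4824e-05; check Q = 1.2910e-06
Then change container volume by factor 0.8 (V_new/V_old).
Step 3:
                  J         X         E         C
  I          0.2986    0.1551 5.8007e-04     3.387
  C       -4.4617e-05 -2.9745e-05 4.4617e-05 1.4872e-05
  E          0.2985     0.155 6.2468e-04     3.387
  solve Keq expr → x = 1.4872e-05; check Q = 1.2910e-06

x = 1.4872e-05 M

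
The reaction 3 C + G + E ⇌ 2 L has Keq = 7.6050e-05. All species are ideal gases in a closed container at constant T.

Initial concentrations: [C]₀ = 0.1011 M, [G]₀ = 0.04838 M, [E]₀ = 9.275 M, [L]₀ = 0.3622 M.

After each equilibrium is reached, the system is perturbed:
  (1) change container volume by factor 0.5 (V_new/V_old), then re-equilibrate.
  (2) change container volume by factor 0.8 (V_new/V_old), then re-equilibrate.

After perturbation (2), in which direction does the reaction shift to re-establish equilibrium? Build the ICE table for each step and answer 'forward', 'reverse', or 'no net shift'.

Direction: forward

Q₀ = 282.9 vs Keq = 7.6050e-05 ⇒ Q>K, reverse
Step 1:
                    C           G           E           L
  Initial      0.1011     0.04838       9.275      0.3622
  Change       0.5336      0.1779      0.1779     -0.3558
  Equil        0.6347      0.2263       9.453    0.006449
  solve Keq expr → x = -0.1779; check Q = 7.6050e-05
Then change container volume by factor 0.5 (V_new/V_old).
Step 2:
                    C           G           E           L
  Initial       1.269      0.4525       18.91      0.0129
  Change     -0.03263    -0.01088    -0.01088     0.02175
  Equil         1.237      0.4416       18.89     0.03465
  solve Keq expr → x = 0.01088; check Q = 7.6050e-05
Then change container volume by factor 0.8 (V_new/V_old).
Step 3:
                    C           G           E           L
  Initial       1.546       0.552       23.62     0.04331
  Change     -0.02316    -0.00772    -0.00772     0.01544
  Equil         1.523      0.5443       23.61     0.05875
  solve Keq expr → x = 0.00772; check Q = 7.6050e-05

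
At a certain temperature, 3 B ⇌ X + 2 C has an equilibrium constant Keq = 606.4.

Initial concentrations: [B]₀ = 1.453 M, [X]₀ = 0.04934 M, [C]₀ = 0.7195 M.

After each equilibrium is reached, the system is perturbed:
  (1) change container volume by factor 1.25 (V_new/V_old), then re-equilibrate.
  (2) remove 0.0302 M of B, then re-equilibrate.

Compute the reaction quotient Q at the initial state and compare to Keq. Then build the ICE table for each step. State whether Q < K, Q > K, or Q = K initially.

Q₀ = 0.008327; Q < K (proceeds forward)

Q₀ = 0.008327 vs Keq = 606.4 ⇒ Q<K, forward
Step 1:
                   B          X          C
  I            1.453    0.04934     0.7195
  C           -1.325     0.4418     0.8835
  E           0.1277     0.4911      1.603
  solve Keq expr → x = 0.4418; check Q = 606.4
Then change container volume by factor 1.25 (V_new/V_old).
Step 2:
                   B          X          C
  I           0.1021     0.3929      1.282
  C                0          0          0
  E           0.1021     0.3929      1.282
  solve Keq expr → x = 0; check Q = 606.4
Then remove 0.0302 M of B.
Step 3:
                   B          X          C
  I          0.07194     0.3929      1.282
  C          0.02837  -0.009458   -0.01892
  E           0.1003     0.3834      1.264
  solve Keq expr → x = -0.009458; check Q = 606.4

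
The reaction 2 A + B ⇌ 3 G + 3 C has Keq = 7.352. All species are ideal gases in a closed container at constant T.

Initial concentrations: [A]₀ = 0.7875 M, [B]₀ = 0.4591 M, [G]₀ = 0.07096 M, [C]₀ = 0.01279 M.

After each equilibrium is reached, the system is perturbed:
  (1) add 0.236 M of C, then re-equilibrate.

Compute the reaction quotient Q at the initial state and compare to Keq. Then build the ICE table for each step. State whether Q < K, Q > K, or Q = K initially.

Q₀ = 2.6257e-09 vs Keq = 7.352 ⇒ Q<K, forward
Step 1:
                  A         B         G         C
  I          0.7875    0.4591   0.07096   0.01279
  C         -0.4681    -0.234    0.7021    0.7021
  E          0.3194    0.2251    0.7731    0.7149
  solve Keq expr → x = 0.234; check Q = 7.352
Then add 0.236 M of C.
Step 2:
                  A         B         G         C
  I          0.3194    0.2251    0.7731    0.9509
  C          0.0451   0.02255  -0.06765  -0.06765
  E          0.3645    0.2476    0.7054    0.8833
  solve Keq expr → x = -0.02255; check Q = 7.352

Q₀ = 2.6257e-09; Q < K (proceeds forward)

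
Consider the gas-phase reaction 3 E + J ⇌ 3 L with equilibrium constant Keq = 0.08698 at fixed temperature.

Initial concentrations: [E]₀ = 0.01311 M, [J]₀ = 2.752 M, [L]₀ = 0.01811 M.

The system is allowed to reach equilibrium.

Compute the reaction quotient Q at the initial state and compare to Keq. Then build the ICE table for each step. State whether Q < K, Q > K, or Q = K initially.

Q₀ = 0.9579 vs Keq = 0.08698 ⇒ Q>K, reverse
Step 1:
                    E           J           L
  init        0.01311       2.752     0.01811
  Δ          0.006149     0.00205   -0.006149
  eq          0.01926       2.754     0.01196
  solve Keq expr → x = -0.00205; check Q = 0.08698

Q₀ = 0.9579; Q > K (proceeds reverse)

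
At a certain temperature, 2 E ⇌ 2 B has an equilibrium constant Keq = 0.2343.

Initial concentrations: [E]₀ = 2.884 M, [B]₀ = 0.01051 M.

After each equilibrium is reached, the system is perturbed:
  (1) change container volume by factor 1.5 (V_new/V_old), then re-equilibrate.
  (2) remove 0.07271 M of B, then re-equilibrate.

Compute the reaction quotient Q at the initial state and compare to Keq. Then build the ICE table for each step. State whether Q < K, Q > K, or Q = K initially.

Q₀ = 1.3281e-05 vs Keq = 0.2343 ⇒ Q<K, forward
Step 1:
                    E           B
  init          2.884     0.01051
  Δ           -0.9336      0.9336
  eq             1.95      0.9441
  solve Keq expr → x = 0.4668; check Q = 0.2343
Then change container volume by factor 1.5 (V_new/V_old).
Step 2:
                    E           B
  init            1.3      0.6294
  Δ                 0           0
  eq              1.3      0.6294
  solve Keq expr → x = 0; check Q = 0.2343
Then remove 0.07271 M of B.
Step 3:
                    E           B
  init            1.3      0.5567
  Δ          -0.04899     0.04899
  eq            1.251      0.6057
  solve Keq expr → x = 0.0245; check Q = 0.2343

Q₀ = 1.3281e-05; Q < K (proceeds forward)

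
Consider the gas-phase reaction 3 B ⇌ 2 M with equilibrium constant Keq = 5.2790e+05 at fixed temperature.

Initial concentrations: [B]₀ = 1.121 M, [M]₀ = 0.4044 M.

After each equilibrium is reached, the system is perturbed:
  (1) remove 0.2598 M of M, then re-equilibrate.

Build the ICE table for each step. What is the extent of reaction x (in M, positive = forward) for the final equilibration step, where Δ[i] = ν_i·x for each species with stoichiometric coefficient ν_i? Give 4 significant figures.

Q₀ = 0.1161 vs Keq = 5.2790e+05 ⇒ Q<K, forward
Step 1:
                   B          M
  init         1.121     0.4044
  Δ           -1.107     0.7383
  eq         0.01352      1.143
  solve Keq expr → x = 0.3692; check Q = 5.2790e+05
Then remove 0.2598 M of M.
Step 2:
                   B          M
  init       0.01352     0.8829
  Δ        -0.002124   0.001416
  eq          0.0114     0.8843
  solve Keq expr → x = 7.0814e-04; check Q = 5.2790e+05

x = 7.0814e-04 M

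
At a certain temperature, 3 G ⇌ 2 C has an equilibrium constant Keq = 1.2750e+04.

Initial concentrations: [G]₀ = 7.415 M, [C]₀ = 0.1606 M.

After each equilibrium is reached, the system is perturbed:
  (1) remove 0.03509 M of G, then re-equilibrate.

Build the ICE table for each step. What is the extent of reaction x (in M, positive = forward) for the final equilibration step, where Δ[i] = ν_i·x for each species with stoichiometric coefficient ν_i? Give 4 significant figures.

Q₀ = 6.3264e-05 vs Keq = 1.2750e+04 ⇒ Q<K, forward
Step 1:
                   G          C
  I            7.415     0.1606
  C           -7.289       4.86
  E           0.1255       5.02
  solve Keq expr → x = 2.43; check Q = 1.2750e+04
Then remove 0.03509 M of G.
Step 2:
                   G          C
  I          0.09041       5.02
  C           0.0347   -0.02314
  E           0.1251      4.997
  solve Keq expr → x = -0.01157; check Q = 1.2750e+04

x = -0.01157 M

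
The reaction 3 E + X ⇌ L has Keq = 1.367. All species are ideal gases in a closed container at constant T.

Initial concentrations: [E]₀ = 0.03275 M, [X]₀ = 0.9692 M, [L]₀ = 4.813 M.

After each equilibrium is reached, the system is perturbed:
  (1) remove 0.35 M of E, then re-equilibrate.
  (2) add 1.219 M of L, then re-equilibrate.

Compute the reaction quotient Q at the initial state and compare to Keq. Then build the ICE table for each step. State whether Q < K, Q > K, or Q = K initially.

Q₀ = 1.4137e+05; Q > K (proceeds reverse)

Q₀ = 1.4137e+05 vs Keq = 1.367 ⇒ Q>K, reverse
Step 1:
                   E          X          L
  Initial    0.03275     0.9692      4.813
  Change       1.286     0.4287    -0.4287
  Equil        1.319      1.398      4.384
  solve Keq expr → x = -0.4287; check Q = 1.367
Then remove 0.35 M of E.
Step 2:
                   E          X          L
  Initial     0.9689      1.398      4.384
  Change       0.309      0.103     -0.103
  Equil        1.278      1.501      4.281
  solve Keq expr → x = -0.103; check Q = 1.367
Then add 1.219 M of L.
Step 3:
                   E          X          L
  Initial      1.278      1.501        5.5
  Change     0.09856    0.03285   -0.03285
  Equil        1.376      1.534      5.467
  solve Keq expr → x = -0.03285; check Q = 1.367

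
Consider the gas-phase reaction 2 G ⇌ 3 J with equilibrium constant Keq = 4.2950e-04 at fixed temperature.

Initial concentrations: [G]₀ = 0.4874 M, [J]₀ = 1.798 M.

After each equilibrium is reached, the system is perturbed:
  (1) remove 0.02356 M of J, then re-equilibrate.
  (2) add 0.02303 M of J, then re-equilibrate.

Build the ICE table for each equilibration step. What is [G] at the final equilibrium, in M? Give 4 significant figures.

[G]_eq = 1.616 M

Q₀ = 24.47 vs Keq = 4.2950e-04 ⇒ Q>K, reverse
Step 1:
                   G          J
  init        0.4874      1.798
  Δ            1.129     -1.694
  eq           1.617     0.1039
  solve Keq expr → x = -0.5647; check Q = 4.2950e-04
Then remove 0.02356 M of J.
Step 2:
                   G          J
  init         1.617    0.08037
  Δ         -0.01527     0.0229
  eq           1.602     0.1033
  solve Keq expr → x = 0.007635; check Q = 4.2950e-04
Then add 0.02303 M of J.
Step 3:
                   G          J
  init         1.602     0.1263
  Δ          0.01493   -0.02239
  eq           1.616     0.1039
  solve Keq expr → x = -0.007463; check Q = 4.2950e-04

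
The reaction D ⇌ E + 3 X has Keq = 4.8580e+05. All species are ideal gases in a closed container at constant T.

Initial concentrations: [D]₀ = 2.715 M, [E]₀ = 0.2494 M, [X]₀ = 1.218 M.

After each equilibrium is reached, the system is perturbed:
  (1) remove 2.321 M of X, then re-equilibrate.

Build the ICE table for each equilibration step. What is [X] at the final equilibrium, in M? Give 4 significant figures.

[X]_eq = 7.036 M

Q₀ = 0.166 vs Keq = 4.8580e+05 ⇒ Q<K, forward
Step 1:
                   D          E          X
  I            2.715     0.2494      1.218
  C            -2.71       2.71       8.13
  E         0.004976      2.959      9.348
  solve Keq expr → x = 2.71; check Q = 4.8580e+05
Then remove 2.321 M of X.
Step 2:
                   D          E          X
  I         0.004976      2.959      7.027
  C        -0.002853   0.002853   0.008558
  E         0.002124      2.962      7.036
  solve Keq expr → x = 0.002853; check Q = 4.8580e+05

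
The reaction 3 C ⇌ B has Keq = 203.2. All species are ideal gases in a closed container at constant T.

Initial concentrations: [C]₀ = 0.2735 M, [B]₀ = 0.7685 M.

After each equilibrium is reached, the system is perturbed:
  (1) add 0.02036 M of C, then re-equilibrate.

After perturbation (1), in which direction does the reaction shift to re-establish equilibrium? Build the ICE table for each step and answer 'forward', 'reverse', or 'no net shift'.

Q₀ = 37.56 vs Keq = 203.2 ⇒ Q<K, forward
Step 1:
                    C           B
  init         0.2735      0.7685
  Δ           -0.1151     0.03838
  eq           0.1584      0.8069
  solve Keq expr → x = 0.03838; check Q = 203.2
Then add 0.02036 M of C.
Step 2:
                    C           B
  init         0.1787      0.8069
  Δ          -0.01993    0.006642
  eq           0.1588      0.8135
  solve Keq expr → x = 0.006642; check Q = 203.2

Direction: forward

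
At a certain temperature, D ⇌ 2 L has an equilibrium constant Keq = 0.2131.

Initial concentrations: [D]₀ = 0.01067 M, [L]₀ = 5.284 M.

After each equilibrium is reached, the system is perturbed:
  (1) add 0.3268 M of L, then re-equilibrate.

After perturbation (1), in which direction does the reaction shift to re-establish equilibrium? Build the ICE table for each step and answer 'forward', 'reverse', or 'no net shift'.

Q₀ = 2617 vs Keq = 0.2131 ⇒ Q>K, reverse
Step 1:
                    D           L
  I           0.01067       5.284
  C             2.292      -4.584
  E             2.302      0.7005
  solve Keq expr → x = -2.292; check Q = 0.2131
Then add 0.3268 M of L.
Step 2:
                    D           L
  I             2.302       1.027
  C             0.152      -0.304
  E             2.454      0.7232
  solve Keq expr → x = -0.152; check Q = 0.2131

Direction: reverse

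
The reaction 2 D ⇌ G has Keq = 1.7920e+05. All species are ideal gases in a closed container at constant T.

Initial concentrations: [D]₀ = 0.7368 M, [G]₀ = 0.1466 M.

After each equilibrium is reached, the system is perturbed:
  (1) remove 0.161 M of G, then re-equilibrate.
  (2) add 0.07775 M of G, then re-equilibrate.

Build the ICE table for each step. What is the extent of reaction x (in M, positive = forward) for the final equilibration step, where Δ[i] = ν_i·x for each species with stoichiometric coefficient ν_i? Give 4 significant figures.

Q₀ = 0.27 vs Keq = 1.7920e+05 ⇒ Q<K, forward
Step 1:
                   D          G
  Initial     0.7368     0.1466
  Change     -0.7351     0.3676
  Equil     0.001694     0.5142
  solve Keq expr → x = 0.3676; check Q = 1.7920e+05
Then remove 0.161 M of G.
Step 2:
                   D          G
  Initial   0.001694     0.3532
  Change  -2.8975e-04 1.4487e-04
  Equil     0.001404     0.3533
  solve Keq expr → x = 1.4487e-04; check Q = 1.7920e+05
Then add 0.07775 M of G.
Step 3:
                   D          G
  Initial   0.001404      0.431
  Change  1.4669e-04 -7.3346e-05
  Equil     0.001551      0.431
  solve Keq expr → x = -7.3346e-05; check Q = 1.7920e+05

x = -7.3346e-05 M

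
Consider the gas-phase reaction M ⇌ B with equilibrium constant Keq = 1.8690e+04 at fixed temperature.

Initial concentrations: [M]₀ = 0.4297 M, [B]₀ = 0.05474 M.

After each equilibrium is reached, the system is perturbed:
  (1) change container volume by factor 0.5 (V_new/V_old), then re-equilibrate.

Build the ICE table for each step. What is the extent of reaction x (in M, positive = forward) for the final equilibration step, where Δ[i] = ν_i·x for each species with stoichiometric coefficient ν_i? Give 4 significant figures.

Q₀ = 0.1274 vs Keq = 1.8690e+04 ⇒ Q<K, forward
Step 1:
                   M          B
  Initial     0.4297    0.05474
  Change     -0.4297     0.4297
  Equil   2.5918e-05     0.4844
  solve Keq expr → x = 0.4297; check Q = 1.8690e+04
Then change container volume by factor 0.5 (V_new/V_old).
Step 2:
                   M          B
  Initial 5.1837e-05     0.9688
  Change           0          0
  Equil   5.1837e-05     0.9688
  solve Keq expr → x = 0; check Q = 1.8690e+04

x = 0 M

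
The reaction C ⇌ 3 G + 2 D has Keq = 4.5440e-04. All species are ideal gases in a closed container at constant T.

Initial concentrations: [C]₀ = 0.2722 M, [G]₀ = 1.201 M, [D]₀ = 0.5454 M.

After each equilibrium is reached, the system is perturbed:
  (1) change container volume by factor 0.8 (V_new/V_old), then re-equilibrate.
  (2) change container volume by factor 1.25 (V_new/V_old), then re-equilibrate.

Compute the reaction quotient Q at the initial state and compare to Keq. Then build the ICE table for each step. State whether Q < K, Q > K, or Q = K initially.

Q₀ = 1.893 vs Keq = 4.5440e-04 ⇒ Q>K, reverse
Step 1:
                   C          G          D
  Initial     0.2722      1.201     0.5454
  Change      0.2479    -0.7436    -0.4957
  Equil       0.5201     0.4574    0.04969
  solve Keq expr → x = -0.2479; check Q = 4.5440e-04
Then change container volume by factor 0.8 (V_new/V_old).
Step 2:
                   C          G          D
  Initial     0.6501     0.5718    0.06211
  Change    0.009449   -0.02835    -0.0189
  Equil       0.6595     0.5434    0.04321
  solve Keq expr → x = -0.009449; check Q = 4.5440e-04
Then change container volume by factor 1.25 (V_new/V_old).
Step 3:
                   C          G          D
  Initial     0.5276     0.4348    0.03457
  Change   -0.007559    0.02268    0.01512
  Equil       0.5201     0.4574    0.04969
  solve Keq expr → x = 0.007559; check Q = 4.5440e-04

Q₀ = 1.893; Q > K (proceeds reverse)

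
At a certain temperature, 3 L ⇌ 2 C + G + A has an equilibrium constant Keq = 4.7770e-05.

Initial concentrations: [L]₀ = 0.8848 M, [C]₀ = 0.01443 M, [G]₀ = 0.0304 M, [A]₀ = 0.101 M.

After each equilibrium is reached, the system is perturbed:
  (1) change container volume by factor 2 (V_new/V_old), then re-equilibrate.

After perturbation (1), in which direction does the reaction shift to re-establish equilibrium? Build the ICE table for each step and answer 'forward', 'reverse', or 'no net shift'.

Q₀ = 9.2298e-07 vs Keq = 4.7770e-05 ⇒ Q<K, forward
Step 1:
                   L          C          G          A
  Initial     0.8848    0.01443     0.0304      0.101
  Change    -0.07104    0.04736    0.02368    0.02368
  Equil       0.8138    0.06179    0.05408     0.1247
  solve Keq expr → x = 0.02368; check Q = 4.7770e-05
Then change container volume by factor 2 (V_new/V_old).
Step 2:
                   L          C          G          A
  Initial     0.4069    0.03089    0.02704    0.06234
  Change    -0.01101   0.007341    0.00367    0.00367
  Equil       0.3959    0.03824    0.03071    0.06601
  solve Keq expr → x = 0.00367; check Q = 4.7770e-05

Direction: forward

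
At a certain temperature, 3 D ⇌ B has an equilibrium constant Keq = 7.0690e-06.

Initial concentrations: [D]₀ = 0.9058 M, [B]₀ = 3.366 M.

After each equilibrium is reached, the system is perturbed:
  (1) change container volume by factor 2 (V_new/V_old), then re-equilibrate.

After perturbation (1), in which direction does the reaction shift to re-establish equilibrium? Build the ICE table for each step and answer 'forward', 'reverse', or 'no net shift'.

Q₀ = 4.529 vs Keq = 7.0690e-06 ⇒ Q>K, reverse
Step 1:
                    D           B
  init         0.9058       3.366
  Δ             10.07      -3.357
  eq            10.98    0.009347
  solve Keq expr → x = -3.357; check Q = 7.0690e-06
Then change container volume by factor 2 (V_new/V_old).
Step 2:
                    D           B
  init          5.488    0.004673
  Δ           0.01049   -0.003498
  eq            5.498    0.001175
  solve Keq expr → x = -0.003498; check Q = 7.0690e-06

Direction: reverse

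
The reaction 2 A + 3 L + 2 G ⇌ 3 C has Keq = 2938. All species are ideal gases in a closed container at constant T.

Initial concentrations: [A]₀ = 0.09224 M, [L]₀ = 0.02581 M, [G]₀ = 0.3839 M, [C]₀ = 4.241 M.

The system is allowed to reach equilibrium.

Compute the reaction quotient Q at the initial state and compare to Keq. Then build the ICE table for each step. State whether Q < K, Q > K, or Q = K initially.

Q₀ = 3.5381e+09; Q > K (proceeds reverse)

Q₀ = 3.5381e+09 vs Keq = 2938 ⇒ Q>K, reverse
Step 1:
                   A          L          G          C
  init       0.09224    0.02581     0.3839      4.241
  Δ           0.3495     0.5243     0.3495    -0.5243
  eq          0.4418     0.5501     0.7334      3.717
  solve Keq expr → x = -0.1748; check Q = 2938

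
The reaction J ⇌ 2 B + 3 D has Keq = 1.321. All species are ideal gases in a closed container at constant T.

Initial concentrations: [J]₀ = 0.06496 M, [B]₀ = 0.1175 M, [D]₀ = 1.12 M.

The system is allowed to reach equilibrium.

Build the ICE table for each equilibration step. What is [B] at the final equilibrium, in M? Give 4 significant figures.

Q₀ = 0.2986 vs Keq = 1.321 ⇒ Q<K, forward
Step 1:
                  J         B         D
  Initial   0.06496    0.1175      1.12
  Change   -0.02672   0.05344   0.08016
  Equil     0.03824    0.1709       1.2
  solve Keq expr → x = 0.02672; check Q = 1.321

[B]_eq = 0.1709 M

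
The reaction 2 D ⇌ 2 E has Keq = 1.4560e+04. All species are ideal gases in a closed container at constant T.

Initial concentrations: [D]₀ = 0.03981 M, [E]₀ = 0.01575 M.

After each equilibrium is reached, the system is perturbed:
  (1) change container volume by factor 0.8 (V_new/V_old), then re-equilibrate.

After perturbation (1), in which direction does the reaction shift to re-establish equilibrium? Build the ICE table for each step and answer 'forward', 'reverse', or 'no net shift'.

Direction: no net shift

Q₀ = 0.1565 vs Keq = 1.4560e+04 ⇒ Q<K, forward
Step 1:
                  D         E
  init      0.03981   0.01575
  Δ        -0.03935   0.03935
  eq      4.5666e-04    0.0551
  solve Keq expr → x = 0.01968; check Q = 1.4560e+04
Then change container volume by factor 0.8 (V_new/V_old).
Step 2:
                  D         E
  init    5.7083e-04   0.06888
  Δ               0         0
  eq      5.7083e-04   0.06888
  solve Keq expr → x = 0; check Q = 1.4560e+04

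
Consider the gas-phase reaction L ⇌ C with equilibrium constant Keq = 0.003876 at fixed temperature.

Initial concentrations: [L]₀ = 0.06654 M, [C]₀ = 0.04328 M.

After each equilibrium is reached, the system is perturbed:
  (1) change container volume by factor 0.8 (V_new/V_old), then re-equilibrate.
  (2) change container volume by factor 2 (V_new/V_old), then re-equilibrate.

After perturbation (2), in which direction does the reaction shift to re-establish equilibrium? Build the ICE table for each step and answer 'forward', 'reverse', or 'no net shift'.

Q₀ = 0.6504 vs Keq = 0.003876 ⇒ Q>K, reverse
Step 1:
                  L         C
  I         0.06654   0.04328
  C         0.04286  -0.04286
  E          0.1094 4.2402e-04
  solve Keq expr → x = -0.04286; check Q = 0.003876
Then change container volume by factor 0.8 (V_new/V_old).
Step 2:
                  L         C
  I          0.1367 5.3002e-04
  C               0         0
  E          0.1367 5.3002e-04
  solve Keq expr → x = 0; check Q = 0.003876
Then change container volume by factor 2 (V_new/V_old).
Step 3:
                  L         C
  I         0.06837 2.6501e-04
  C               0         0
  E         0.06837 2.6501e-04
  solve Keq expr → x = 0; check Q = 0.003876

Direction: no net shift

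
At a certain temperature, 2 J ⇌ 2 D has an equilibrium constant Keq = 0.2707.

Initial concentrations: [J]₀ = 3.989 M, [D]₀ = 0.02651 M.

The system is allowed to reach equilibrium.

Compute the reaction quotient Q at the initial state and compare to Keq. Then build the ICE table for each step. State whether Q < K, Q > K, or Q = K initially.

Q₀ = 4.4166e-05 vs Keq = 0.2707 ⇒ Q<K, forward
Step 1:
                  J         D
  init        3.989   0.02651
  Δ          -1.348     1.348
  eq          2.641     1.374
  solve Keq expr → x = 0.6739; check Q = 0.2707

Q₀ = 4.4166e-05; Q < K (proceeds forward)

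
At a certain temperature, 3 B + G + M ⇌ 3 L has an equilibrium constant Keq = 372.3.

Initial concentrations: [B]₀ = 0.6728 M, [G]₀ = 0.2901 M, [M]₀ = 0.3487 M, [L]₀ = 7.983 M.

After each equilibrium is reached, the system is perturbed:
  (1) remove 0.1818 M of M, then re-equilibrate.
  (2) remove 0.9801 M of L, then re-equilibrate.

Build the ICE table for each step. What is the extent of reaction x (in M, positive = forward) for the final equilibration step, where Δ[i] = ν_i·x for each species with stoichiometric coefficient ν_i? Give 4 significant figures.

x = 0.03834 M

Q₀ = 1.6514e+04 vs Keq = 372.3 ⇒ Q>K, reverse
Step 1:
                   B          G          M          L
  init        0.6728     0.2901     0.3487      7.983
  Δ           0.7738     0.2579     0.2579    -0.7738
  eq           1.447      0.548     0.6066      7.209
  solve Keq expr → x = -0.2579; check Q = 372.3
Then remove 0.1818 M of M.
Step 2:
                   B          G          M          L
  init         1.447      0.548     0.4248      7.209
  Δ          0.09433    0.03144    0.03144   -0.09433
  eq           1.541     0.5795     0.4563      7.115
  solve Keq expr → x = -0.03144; check Q = 372.3
Then remove 0.9801 M of L.
Step 3:
                   B          G          M          L
  init         1.541     0.5795     0.4563      6.135
  Δ           -0.115   -0.03834   -0.03834      0.115
  eq           1.426     0.5411     0.4179       6.25
  solve Keq expr → x = 0.03834; check Q = 372.3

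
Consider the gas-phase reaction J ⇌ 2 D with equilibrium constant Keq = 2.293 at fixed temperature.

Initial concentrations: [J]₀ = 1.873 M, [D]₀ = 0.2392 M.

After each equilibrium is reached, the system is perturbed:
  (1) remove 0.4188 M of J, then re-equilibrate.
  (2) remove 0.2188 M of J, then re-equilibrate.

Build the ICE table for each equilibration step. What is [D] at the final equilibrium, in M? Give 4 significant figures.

[D]_eq = 1.28 M

Q₀ = 0.03055 vs Keq = 2.293 ⇒ Q<K, forward
Step 1:
                   J          D
  init         1.873     0.2392
  Δ          -0.7003      1.401
  eq           1.173       1.64
  solve Keq expr → x = 0.7003; check Q = 2.293
Then remove 0.4188 M of J.
Step 2:
                   J          D
  init        0.7539       1.64
  Δ           0.1144    -0.2288
  eq          0.8683      1.411
  solve Keq expr → x = -0.1144; check Q = 2.293
Then remove 0.2188 M of J.
Step 3:
                   J          D
  init        0.6495      1.411
  Δ          0.06536    -0.1307
  eq          0.7149       1.28
  solve Keq expr → x = -0.06536; check Q = 2.293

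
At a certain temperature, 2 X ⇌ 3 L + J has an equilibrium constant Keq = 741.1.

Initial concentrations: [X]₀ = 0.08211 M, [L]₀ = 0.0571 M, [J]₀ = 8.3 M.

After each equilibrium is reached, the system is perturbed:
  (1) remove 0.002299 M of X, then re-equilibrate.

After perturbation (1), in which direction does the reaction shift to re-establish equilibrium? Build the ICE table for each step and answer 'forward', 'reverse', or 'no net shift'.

Q₀ = 0.2292 vs Keq = 741.1 ⇒ Q<K, forward
Step 1:
                    X           L           J
  Initial     0.08211      0.0571         8.3
  Change     -0.07473      0.1121     0.03736
  Equil      0.007382      0.1692       8.337
  solve Keq expr → x = 0.03736; check Q = 741.1
Then remove 0.002299 M of X.
Step 2:
                    X           L           J
  Initial    0.005083      0.1692       8.337
  Change     0.002094   -0.003141   -0.001047
  Equil      0.007177      0.1661       8.336
  solve Keq expr → x = -0.001047; check Q = 741.1

Direction: reverse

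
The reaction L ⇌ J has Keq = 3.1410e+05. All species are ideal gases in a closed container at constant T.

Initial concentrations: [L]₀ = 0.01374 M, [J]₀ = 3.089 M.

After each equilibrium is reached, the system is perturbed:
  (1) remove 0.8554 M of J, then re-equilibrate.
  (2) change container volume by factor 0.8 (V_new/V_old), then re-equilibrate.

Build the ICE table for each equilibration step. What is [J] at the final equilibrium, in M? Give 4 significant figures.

[J]_eq = 2.809 M

Q₀ = 224.8 vs Keq = 3.1410e+05 ⇒ Q<K, forward
Step 1:
                    L           J
  init        0.01374       3.089
  Δ          -0.01373     0.01373
  eq       9.8782e-06       3.103
  solve Keq expr → x = 0.01373; check Q = 3.1410e+05
Then remove 0.8554 M of J.
Step 2:
                    L           J
  init     9.8782e-06       2.247
  Δ       -2.7233e-06  2.7233e-06
  eq       7.1548e-06       2.247
  solve Keq expr → x = 2.7233e-06; check Q = 3.1410e+05
Then change container volume by factor 0.8 (V_new/V_old).
Step 3:
                    L           J
  init     8.9435e-06       2.809
  Δ                 0           0
  eq       8.9435e-06       2.809
  solve Keq expr → x = 0; check Q = 3.1410e+05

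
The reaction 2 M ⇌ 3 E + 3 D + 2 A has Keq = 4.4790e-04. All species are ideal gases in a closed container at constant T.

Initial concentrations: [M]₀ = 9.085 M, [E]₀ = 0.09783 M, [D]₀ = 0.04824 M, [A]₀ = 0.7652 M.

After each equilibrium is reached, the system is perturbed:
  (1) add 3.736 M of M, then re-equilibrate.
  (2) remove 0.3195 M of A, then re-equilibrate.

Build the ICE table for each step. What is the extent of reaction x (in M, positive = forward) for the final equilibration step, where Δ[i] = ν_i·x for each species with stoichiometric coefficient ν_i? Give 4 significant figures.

x = 0.02017 M

Q₀ = 7.4566e-10 vs Keq = 4.4790e-04 ⇒ Q<K, forward
Step 1:
                    M           E           D           A
  init          9.085     0.09783     0.04824      0.7652
  Δ           -0.3215      0.4822      0.4822      0.3215
  eq            8.764        0.58      0.5305       1.087
  solve Keq expr → x = 0.1607; check Q = 4.4790e-04
Then add 3.736 M of M.
Step 2:
                    M           E           D           A
  init           12.5        0.58      0.5305       1.087
  Δ          -0.04089     0.06133     0.06133     0.04089
  eq            12.46      0.6414      0.5918       1.128
  solve Keq expr → x = 0.02044; check Q = 4.4790e-04
Then remove 0.3195 M of A.
Step 3:
                    M           E           D           A
  init          12.46      0.6414      0.5918      0.8081
  Δ          -0.04033      0.0605      0.0605     0.04033
  eq            12.42      0.7019      0.6523      0.8484
  solve Keq expr → x = 0.02017; check Q = 4.4790e-04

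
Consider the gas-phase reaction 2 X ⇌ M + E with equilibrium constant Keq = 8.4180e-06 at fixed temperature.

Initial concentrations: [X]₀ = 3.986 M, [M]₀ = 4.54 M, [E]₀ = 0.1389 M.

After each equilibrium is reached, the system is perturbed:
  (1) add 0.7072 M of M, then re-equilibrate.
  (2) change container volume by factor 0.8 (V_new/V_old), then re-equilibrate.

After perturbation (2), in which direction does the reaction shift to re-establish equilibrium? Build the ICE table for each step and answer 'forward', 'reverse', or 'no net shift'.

Q₀ = 0.03969 vs Keq = 8.4180e-06 ⇒ Q>K, reverse
Step 1:
                   X          M          E
  init         3.986       4.54     0.1389
  Δ           0.2777    -0.1389    -0.1389
  eq           4.264      4.401 3.4772e-05
  solve Keq expr → x = -0.1389; check Q = 8.4180e-06
Then add 0.7072 M of M.
Step 2:
                   X          M          E
  init         4.264      5.108 3.4772e-05
  Δ       9.6272e-06 -4.8136e-06 -4.8136e-06
  eq           4.264      5.108 2.9958e-05
  solve Keq expr → x = -4.8136e-06; check Q = 8.4180e-06
Then change container volume by factor 0.8 (V_new/V_old).
Step 3:
                   X          M          E
  init          5.33      6.385 3.7447e-05
  Δ                0          0          0
  eq            5.33      6.385 3.7447e-05
  solve Keq expr → x = 0; check Q = 8.4180e-06

Direction: no net shift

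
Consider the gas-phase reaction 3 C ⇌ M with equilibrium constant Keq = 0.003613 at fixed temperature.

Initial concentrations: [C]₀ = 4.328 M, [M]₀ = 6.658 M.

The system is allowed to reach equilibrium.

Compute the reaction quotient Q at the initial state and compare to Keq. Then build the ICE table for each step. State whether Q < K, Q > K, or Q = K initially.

Q₀ = 0.08213 vs Keq = 0.003613 ⇒ Q>K, reverse
Step 1:
                  C         M
  Initial     4.328     6.658
  Change       6.44    -2.147
  Equil       10.77     4.511
  solve Keq expr → x = -2.147; check Q = 0.003613

Q₀ = 0.08213; Q > K (proceeds reverse)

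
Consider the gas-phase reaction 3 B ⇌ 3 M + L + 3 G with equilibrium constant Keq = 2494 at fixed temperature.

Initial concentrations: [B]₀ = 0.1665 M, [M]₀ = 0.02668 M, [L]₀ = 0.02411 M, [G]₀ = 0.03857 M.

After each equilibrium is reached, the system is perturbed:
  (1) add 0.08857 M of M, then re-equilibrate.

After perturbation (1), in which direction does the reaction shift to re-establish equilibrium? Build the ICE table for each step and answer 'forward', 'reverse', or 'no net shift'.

Q₀ = 5.6919e-09 vs Keq = 2494 ⇒ Q<K, forward
Step 1:
                  B         M         L         G
  I          0.1665   0.02668   0.02411   0.03857
  C         -0.1653    0.1653   0.05509    0.1653
  E        0.001239    0.1919    0.0792    0.2038
  solve Keq expr → x = 0.05509; check Q = 2494
Then add 0.08857 M of M.
Step 2:
                  B         M         L         G
  I        0.001239    0.2805    0.0792    0.2038
  C       5.6167e-04 -5.6167e-04 -1.8722e-04 -5.6167e-04
  E        0.001801    0.2799   0.07901    0.2033
  solve Keq expr → x = -1.8722e-04; check Q = 2494

Direction: reverse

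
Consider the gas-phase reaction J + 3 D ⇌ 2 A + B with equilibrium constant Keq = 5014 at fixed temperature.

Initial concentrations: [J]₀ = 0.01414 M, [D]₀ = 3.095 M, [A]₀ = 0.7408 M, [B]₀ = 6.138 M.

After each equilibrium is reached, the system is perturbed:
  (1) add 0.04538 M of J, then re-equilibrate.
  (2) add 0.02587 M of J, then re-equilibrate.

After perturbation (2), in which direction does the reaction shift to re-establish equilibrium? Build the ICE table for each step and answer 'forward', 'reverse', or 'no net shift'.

Direction: forward

Q₀ = 8.035 vs Keq = 5014 ⇒ Q<K, forward
Step 1:
                  J         D         A         B
  init      0.01414     3.095    0.7408     6.138
  Δ        -0.01411  -0.04234   0.02823   0.01411
  eq      2.5509e-05     3.053     0.769     6.152
  solve Keq expr → x = 0.01411; check Q = 5014
Then add 0.04538 M of J.
Step 2:
                  J         D         A         B
  init      0.04541     3.053     0.769     6.152
  Δ        -0.04537   -0.1361   0.09074   0.04537
  eq      3.6828e-05     2.917    0.8598     6.197
  solve Keq expr → x = 0.04537; check Q = 5014
Then add 0.02587 M of J.
Step 3:
                  J         D         A         B
  init      0.02591     2.917    0.8598     6.197
  Δ        -0.02586  -0.07759   0.05172   0.02586
  eq      4.5067e-05     2.839    0.9115     6.223
  solve Keq expr → x = 0.02586; check Q = 5014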